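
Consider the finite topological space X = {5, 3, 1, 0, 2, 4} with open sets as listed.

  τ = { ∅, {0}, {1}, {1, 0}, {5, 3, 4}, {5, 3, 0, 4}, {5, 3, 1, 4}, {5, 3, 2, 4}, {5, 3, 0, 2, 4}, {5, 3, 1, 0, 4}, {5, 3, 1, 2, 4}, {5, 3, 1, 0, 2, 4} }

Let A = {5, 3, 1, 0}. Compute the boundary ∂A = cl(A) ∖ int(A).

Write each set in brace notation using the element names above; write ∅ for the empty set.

{5, 3, 2, 4}

interior: largest open inside A is {1, 0} (from ∅, {0}, {1}, {1, 0})
cl via duality: int({2, 4}) = ∅, so X∖∅ = {5, 3, 1, 0, 2, 4}
cl∖int = {5, 3, 2, 4}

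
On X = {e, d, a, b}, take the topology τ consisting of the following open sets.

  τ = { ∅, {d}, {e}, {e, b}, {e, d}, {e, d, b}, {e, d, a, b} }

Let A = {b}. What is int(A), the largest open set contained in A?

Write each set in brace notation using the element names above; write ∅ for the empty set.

U open, U⊆A: ∅. int(A) = ⋃ = ∅

∅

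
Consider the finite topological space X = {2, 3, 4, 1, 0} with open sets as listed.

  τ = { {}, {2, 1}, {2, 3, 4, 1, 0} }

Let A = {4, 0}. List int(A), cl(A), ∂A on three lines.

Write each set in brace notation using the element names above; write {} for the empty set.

int(A) = {}
cl(A)  = {3, 4, 0}
∂A     = {3, 4, 0}

U open, U⊆A: {}. int(A) = ⋃ = {}
X∖A={2, 3, 1}, int(X∖A)={2, 1}, hence cl(A)={3, 4, 0}
∂A: remove int from cl → {3, 4, 0}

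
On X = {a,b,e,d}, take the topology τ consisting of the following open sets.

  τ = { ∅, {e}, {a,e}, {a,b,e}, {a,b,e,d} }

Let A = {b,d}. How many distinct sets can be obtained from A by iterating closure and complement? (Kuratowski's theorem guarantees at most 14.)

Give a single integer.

4

X∖A={a,e}, int(X∖A)={a,e}, hence cl(A)={b,d}
Orbit (k=closure, c=complement):
  1. A     = {b,d}
  2. cA    = {a,e}
  3. kcA   = {a,b,e,d}
  4. ckcA  = ∅
(closed under both — stop)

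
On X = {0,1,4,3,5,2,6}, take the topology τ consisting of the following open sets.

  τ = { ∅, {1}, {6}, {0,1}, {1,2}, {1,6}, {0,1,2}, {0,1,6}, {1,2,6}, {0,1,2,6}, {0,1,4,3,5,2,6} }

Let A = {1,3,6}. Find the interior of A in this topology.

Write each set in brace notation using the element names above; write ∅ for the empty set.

{1,6}

open subsets of A: ∅, {6}, {1}, {1,6}; so int(A) = {1,6}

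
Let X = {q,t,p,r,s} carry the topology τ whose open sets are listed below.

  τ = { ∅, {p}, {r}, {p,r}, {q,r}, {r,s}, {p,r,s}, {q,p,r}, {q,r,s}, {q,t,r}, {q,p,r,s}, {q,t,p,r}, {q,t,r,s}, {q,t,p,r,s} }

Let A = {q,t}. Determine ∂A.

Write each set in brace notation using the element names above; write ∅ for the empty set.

{q,t}

open subsets of A: ∅; so int(A) = ∅
closure: X∖int(X∖A) = X∖{p,r,s} = {q,t}
∂A = {q,t} minus ∅ = {q,t}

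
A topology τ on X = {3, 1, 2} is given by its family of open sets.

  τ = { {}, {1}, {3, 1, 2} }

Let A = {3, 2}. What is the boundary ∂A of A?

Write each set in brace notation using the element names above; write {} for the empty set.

{3, 2}

U open, U⊆A: {}. int(A) = ⋃ = {}
X∖A={1}, int(X∖A)={1}, hence cl(A)={3, 2}
∂A: remove int from cl → {3, 2}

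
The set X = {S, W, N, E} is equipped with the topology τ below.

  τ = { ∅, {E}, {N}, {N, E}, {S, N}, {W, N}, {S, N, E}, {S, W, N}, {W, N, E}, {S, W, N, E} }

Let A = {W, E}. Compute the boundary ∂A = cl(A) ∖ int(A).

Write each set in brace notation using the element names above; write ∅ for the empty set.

interior: largest open inside A is {E} (from ∅, {E})
cl via duality: int({S, N}) = {S, N}, so X∖{S, N} = {W, E}
cl∖int = {W}

{W}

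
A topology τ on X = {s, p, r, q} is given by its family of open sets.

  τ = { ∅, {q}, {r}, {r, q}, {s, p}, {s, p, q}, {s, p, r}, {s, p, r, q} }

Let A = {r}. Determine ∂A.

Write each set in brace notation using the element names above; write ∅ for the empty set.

∅

U open, U⊆A: ∅, {r}. int(A) = ⋃ = {r}
X∖A={s, p, q}, int(X∖A)={s, p, q}, hence cl(A)={r}
∂A: remove int from cl → ∅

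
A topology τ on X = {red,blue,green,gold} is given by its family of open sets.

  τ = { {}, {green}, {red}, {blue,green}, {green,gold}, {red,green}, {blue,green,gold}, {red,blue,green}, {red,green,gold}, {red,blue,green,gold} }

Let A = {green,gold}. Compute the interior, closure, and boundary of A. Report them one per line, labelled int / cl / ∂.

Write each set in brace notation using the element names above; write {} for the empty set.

opens ⊆ A: {}, {green}, {green,gold}; union → int = {green,gold}
complement {red,blue}; its interior {red}; cl(A) = X∖{red} = {blue,green,gold}
boundary = {blue,green,gold} ∖ {green,gold} = {blue}

int(A) = {green,gold}
cl(A)  = {blue,green,gold}
∂A     = {blue}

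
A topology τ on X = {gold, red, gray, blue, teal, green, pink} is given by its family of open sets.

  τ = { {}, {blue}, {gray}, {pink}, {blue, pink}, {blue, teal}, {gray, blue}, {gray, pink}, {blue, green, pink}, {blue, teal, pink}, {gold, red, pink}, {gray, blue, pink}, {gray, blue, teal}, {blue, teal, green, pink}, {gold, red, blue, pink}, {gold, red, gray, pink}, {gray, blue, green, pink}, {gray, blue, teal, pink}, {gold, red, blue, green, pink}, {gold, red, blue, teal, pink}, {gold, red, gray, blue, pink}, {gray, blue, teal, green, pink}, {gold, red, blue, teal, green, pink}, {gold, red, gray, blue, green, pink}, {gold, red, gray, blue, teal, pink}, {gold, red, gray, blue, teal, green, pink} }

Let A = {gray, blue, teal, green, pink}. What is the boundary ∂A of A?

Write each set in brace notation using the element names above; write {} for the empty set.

{gold, red}

interior: largest open inside A is {gray, blue, teal, green, pink} (from {}, {pink}, {gray}, {blue}, {gray, pink}, {gray, blue}, {blue, teal}, {blue, pink}, {blue, green, pink}, {blue, teal, pink}, {gray, blue, pink}, {gray, blue, teal}, {blue, teal, green, pink}, {gray, blue, teal, pink}, {gray, blue, green, pink}, {gray, blue, teal, green, pink})
cl via duality: int({gold, red}) = {}, so X∖{} = {gold, red, gray, blue, teal, green, pink}
cl∖int = {gold, red}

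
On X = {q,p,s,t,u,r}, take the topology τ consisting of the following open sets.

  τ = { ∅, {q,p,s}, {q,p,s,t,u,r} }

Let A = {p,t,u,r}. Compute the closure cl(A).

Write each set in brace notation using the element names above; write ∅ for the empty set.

{q,p,s,t,u,r}

cl via duality: int({q,s}) = ∅, so X∖∅ = {q,p,s,t,u,r}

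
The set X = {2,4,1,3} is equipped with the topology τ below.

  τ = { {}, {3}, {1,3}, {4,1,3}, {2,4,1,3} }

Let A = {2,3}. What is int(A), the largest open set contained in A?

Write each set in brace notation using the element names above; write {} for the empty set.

interior: largest open inside A is {3} (from {}, {3})

{3}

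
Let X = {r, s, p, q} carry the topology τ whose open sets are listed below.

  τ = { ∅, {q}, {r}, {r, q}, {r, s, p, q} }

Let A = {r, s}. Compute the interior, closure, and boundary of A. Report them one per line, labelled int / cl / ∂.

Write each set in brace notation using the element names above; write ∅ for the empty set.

int(A) = {r}
cl(A)  = {r, s, p}
∂A     = {s, p}

opens ⊆ A: ∅, {r}; union → int = {r}
complement {p, q}; its interior {q}; cl(A) = X∖{q} = {r, s, p}
boundary = {r, s, p} ∖ {r} = {s, p}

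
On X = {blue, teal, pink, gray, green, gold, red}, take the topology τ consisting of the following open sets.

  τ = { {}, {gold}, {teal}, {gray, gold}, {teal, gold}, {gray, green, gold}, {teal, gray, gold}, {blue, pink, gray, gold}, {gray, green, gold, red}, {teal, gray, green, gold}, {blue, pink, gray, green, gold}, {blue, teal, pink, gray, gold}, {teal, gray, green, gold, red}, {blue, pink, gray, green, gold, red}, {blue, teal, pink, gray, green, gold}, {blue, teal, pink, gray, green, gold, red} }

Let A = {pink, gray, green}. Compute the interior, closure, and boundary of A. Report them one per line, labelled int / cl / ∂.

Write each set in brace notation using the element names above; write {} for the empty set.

int(A) = {}
cl(A)  = {blue, pink, gray, green, red}
∂A     = {blue, pink, gray, green, red}

U open, U⊆A: {}. int(A) = ⋃ = {}
X∖A={blue, teal, gold, red}, int(X∖A)={teal, gold}, hence cl(A)={blue, pink, gray, green, red}
∂A: remove int from cl → {blue, pink, gray, green, red}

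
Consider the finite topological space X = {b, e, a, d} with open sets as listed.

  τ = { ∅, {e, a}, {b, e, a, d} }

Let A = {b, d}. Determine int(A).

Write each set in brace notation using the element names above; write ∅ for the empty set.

interior: largest open inside A is ∅ (from ∅)

∅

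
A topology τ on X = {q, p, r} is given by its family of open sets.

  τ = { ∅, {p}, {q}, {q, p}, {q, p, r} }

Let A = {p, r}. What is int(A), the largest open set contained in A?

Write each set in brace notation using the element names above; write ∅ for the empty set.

{p}

interior: largest open inside A is {p} (from ∅, {p})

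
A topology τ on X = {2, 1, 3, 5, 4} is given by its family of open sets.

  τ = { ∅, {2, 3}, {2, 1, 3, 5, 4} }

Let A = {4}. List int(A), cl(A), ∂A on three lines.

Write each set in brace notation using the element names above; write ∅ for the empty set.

opens ⊆ A: ∅; union → int = ∅
complement {2, 1, 3, 5}; its interior {2, 3}; cl(A) = X∖{2, 3} = {1, 5, 4}
boundary = {1, 5, 4} ∖ ∅ = {1, 5, 4}

int(A) = ∅
cl(A)  = {1, 5, 4}
∂A     = {1, 5, 4}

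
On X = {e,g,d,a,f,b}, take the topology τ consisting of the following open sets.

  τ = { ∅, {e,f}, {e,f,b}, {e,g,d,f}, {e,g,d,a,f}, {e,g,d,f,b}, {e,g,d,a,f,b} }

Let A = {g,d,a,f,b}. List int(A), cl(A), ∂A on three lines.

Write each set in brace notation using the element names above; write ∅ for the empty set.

opens ⊆ A: ∅; union → int = ∅
complement {e}; its interior ∅; cl(A) = X∖∅ = {e,g,d,a,f,b}
boundary = {e,g,d,a,f,b} ∖ ∅ = {e,g,d,a,f,b}

int(A) = ∅
cl(A)  = {e,g,d,a,f,b}
∂A     = {e,g,d,a,f,b}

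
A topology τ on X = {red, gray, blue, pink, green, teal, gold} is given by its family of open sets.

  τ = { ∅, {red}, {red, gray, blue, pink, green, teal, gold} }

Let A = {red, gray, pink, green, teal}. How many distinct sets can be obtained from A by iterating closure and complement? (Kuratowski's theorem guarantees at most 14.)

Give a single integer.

complement {blue, gold}; its interior ∅; cl(A) = X∖∅ = {red, gray, blue, pink, green, teal, gold}
With k = closure, c = complement:
  1. A     = {red, gray, pink, green, teal}
  2. kA    = {red, gray, blue, pink, green, teal, gold}
  3. cA    = {blue, gold}
  4. ckA   = ∅
  5. kcA   = {gray, blue, pink, green, teal, gold}
  6. ckcA  = {red}
k, c of each give nothing new

6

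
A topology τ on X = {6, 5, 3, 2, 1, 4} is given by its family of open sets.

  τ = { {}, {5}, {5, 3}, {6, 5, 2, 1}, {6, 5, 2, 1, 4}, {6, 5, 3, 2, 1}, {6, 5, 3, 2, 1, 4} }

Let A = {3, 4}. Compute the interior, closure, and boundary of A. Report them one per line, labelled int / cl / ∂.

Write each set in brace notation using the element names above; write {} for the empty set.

int(A) = {}
cl(A)  = {3, 4}
∂A     = {3, 4}

open subsets of A: {}; so int(A) = {}
closure: X∖int(X∖A) = X∖{6, 5, 2, 1} = {3, 4}
∂A = {3, 4} minus {} = {3, 4}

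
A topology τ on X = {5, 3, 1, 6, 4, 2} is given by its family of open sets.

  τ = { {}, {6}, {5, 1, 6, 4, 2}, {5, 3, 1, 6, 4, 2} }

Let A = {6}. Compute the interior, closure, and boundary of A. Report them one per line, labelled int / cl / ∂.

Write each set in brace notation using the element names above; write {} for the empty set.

interior: largest open inside A is {6} (from {}, {6})
cl via duality: int({5, 3, 1, 4, 2}) = {}, so X∖{} = {5, 3, 1, 6, 4, 2}
cl∖int = {5, 3, 1, 4, 2}

int(A) = {6}
cl(A)  = {5, 3, 1, 6, 4, 2}
∂A     = {5, 3, 1, 4, 2}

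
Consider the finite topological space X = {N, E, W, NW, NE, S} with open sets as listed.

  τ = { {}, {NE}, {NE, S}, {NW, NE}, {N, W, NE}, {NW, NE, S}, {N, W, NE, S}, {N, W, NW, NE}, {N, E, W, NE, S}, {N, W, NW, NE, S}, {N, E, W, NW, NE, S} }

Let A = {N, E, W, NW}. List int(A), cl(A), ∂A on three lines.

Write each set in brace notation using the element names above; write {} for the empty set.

int(A) = {}
cl(A)  = {N, E, W, NW}
∂A     = {N, E, W, NW}

opens ⊆ A: {}; union → int = {}
complement {NE, S}; its interior {NE, S}; cl(A) = X∖{NE, S} = {N, E, W, NW}
boundary = {N, E, W, NW} ∖ {} = {N, E, W, NW}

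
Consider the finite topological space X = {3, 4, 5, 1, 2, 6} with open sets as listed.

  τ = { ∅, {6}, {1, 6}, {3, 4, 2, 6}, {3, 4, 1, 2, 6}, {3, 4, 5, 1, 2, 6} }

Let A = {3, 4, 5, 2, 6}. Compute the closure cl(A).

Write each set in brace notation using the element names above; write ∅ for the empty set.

{3, 4, 5, 1, 2, 6}

X∖A={1}, int(X∖A)=∅, hence cl(A)={3, 4, 5, 1, 2, 6}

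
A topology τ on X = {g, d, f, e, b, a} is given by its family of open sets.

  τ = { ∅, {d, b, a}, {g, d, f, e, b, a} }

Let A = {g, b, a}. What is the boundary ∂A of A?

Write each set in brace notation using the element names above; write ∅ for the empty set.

U open, U⊆A: ∅. int(A) = ⋃ = ∅
X∖A={d, f, e}, int(X∖A)=∅, hence cl(A)={g, d, f, e, b, a}
∂A: remove int from cl → {g, d, f, e, b, a}

{g, d, f, e, b, a}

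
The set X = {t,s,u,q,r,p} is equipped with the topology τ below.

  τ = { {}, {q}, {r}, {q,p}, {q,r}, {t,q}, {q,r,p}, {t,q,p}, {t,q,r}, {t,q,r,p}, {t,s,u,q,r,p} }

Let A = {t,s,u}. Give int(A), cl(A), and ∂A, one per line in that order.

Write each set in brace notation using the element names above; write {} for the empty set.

int(A) = {}
cl(A)  = {t,s,u}
∂A     = {t,s,u}

opens ⊆ A: {}; union → int = {}
complement {q,r,p}; its interior {q,r,p}; cl(A) = X∖{q,r,p} = {t,s,u}
boundary = {t,s,u} ∖ {} = {t,s,u}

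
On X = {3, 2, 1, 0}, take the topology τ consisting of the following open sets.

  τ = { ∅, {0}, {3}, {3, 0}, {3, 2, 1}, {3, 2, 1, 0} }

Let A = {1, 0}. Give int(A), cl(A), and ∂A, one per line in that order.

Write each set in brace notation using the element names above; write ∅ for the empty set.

interior: largest open inside A is {0} (from ∅, {0})
cl via duality: int({3, 2}) = {3}, so X∖{3} = {2, 1, 0}
cl∖int = {2, 1}

int(A) = {0}
cl(A)  = {2, 1, 0}
∂A     = {2, 1}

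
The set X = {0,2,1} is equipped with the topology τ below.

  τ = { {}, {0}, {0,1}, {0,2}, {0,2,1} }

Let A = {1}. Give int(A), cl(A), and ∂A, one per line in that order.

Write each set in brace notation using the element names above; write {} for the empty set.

int(A) = {}
cl(A)  = {1}
∂A     = {1}

U open, U⊆A: {}. int(A) = ⋃ = {}
X∖A={0,2}, int(X∖A)={0,2}, hence cl(A)={1}
∂A: remove int from cl → {1}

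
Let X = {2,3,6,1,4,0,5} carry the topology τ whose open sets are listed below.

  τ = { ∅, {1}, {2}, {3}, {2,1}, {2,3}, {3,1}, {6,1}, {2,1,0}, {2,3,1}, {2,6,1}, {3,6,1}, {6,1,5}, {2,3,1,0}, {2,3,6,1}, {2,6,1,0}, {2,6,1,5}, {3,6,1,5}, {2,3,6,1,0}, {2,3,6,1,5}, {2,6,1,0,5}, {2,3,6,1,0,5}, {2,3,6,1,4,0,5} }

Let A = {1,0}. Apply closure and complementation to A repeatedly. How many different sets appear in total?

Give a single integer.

complement {2,3,6,4,5}; its interior {2,3}; cl(A) = X∖{2,3} = {6,1,4,0,5}
With k = closure, c = complement:
  1. A     = {1,0}
  2. kA    = {6,1,4,0,5}
  3. cA    = {2,3,6,4,5}
  4. ckA   = {2,3}
  5. kcA   = {2,3,6,4,0,5}
  6. kckA  = {2,3,4,0}
  7. ckcA  = {1}
  8. ckckA = {6,1,5}
k, c of each give nothing new

8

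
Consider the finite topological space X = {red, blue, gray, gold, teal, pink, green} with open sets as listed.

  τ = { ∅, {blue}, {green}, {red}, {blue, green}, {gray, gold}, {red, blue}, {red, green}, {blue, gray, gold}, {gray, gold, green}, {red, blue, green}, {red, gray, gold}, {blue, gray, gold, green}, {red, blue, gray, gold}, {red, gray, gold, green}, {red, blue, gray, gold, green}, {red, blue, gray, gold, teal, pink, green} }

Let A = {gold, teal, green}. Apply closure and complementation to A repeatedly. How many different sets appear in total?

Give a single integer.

10

complement {red, blue, gray, pink}; its interior {red, blue}; cl(A) = X∖{red, blue} = {gray, gold, teal, pink, green}
With k = closure, c = complement:
  1. A     = {gold, teal, green}
  2. kA    = {gray, gold, teal, pink, green}
  3. cA    = {red, blue, gray, pink}
  4. ckA   = {red, blue}
  5. kcA   = {red, blue, gray, gold, teal, pink}
  6. kckA  = {red, blue, teal, pink}
  7. ckcA  = {green}
  8. ckckA = {gray, gold, green}
  9. kckcA = {teal, pink, green}
  10. ckckcA = {red, blue, gray, gold}
k, c of each give nothing new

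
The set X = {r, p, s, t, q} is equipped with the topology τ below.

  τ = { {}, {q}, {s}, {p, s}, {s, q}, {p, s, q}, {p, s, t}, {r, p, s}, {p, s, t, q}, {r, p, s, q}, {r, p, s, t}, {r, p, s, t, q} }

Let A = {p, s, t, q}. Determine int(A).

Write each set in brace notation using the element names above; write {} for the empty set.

interior: largest open inside A is {p, s, t, q} (from {}, {q}, {s}, {s, q}, {p, s}, {p, s, t}, {p, s, q}, {p, s, t, q})

{p, s, t, q}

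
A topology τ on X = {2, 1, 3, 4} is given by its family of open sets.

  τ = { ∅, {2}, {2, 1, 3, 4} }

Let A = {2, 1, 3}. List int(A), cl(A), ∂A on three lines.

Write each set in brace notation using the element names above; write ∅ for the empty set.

int(A) = {2}
cl(A)  = {2, 1, 3, 4}
∂A     = {1, 3, 4}

U open, U⊆A: ∅, {2}. int(A) = ⋃ = {2}
X∖A={4}, int(X∖A)=∅, hence cl(A)={2, 1, 3, 4}
∂A: remove int from cl → {1, 3, 4}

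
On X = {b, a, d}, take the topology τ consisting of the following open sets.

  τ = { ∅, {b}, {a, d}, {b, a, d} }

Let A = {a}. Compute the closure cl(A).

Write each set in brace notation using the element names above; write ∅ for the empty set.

{a, d}

cl via duality: int({b, d}) = {b}, so X∖{b} = {a, d}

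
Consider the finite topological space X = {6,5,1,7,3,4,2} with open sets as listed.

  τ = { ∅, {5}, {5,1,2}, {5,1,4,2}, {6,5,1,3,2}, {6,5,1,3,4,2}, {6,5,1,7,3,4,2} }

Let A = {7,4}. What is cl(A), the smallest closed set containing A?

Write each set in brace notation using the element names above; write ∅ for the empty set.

closure: X∖int(X∖A) = X∖{6,5,1,3,2} = {7,4}

{7,4}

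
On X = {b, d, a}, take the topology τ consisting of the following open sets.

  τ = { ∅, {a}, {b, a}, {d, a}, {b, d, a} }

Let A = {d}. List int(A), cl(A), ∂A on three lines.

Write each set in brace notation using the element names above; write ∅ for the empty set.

opens ⊆ A: ∅; union → int = ∅
complement {b, a}; its interior {b, a}; cl(A) = X∖{b, a} = {d}
boundary = {d} ∖ ∅ = {d}

int(A) = ∅
cl(A)  = {d}
∂A     = {d}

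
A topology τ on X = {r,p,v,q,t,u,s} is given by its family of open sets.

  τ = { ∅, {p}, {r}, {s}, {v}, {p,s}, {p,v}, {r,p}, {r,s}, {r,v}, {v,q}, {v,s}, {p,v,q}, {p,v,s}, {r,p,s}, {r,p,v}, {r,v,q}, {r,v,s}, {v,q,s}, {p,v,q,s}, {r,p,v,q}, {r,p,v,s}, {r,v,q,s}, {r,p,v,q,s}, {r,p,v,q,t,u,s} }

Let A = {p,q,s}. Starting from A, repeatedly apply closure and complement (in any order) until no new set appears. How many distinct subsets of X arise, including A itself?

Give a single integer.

8

X∖A={r,v,t,u}, int(X∖A)={r,v}, hence cl(A)={p,q,t,u,s}
Orbit (k=closure, c=complement):
  1. A     = {p,q,s}
  2. kA    = {p,q,t,u,s}
  3. cA    = {r,v,t,u}
  4. ckA   = {r,v}
  5. kcA   = {r,v,q,t,u}
  6. ckcA  = {p,s}
  7. kckcA = {p,t,u,s}
  8. ckckcA = {r,v,q}
(closed under both — stop)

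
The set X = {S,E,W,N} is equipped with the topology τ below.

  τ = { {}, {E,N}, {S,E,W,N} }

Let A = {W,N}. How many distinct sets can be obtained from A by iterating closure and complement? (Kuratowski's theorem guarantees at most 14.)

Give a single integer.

X∖A={S,E}, int(X∖A)={}, hence cl(A)={S,E,W,N}
Orbit (k=closure, c=complement):
  1. A     = {W,N}
  2. kA    = {S,E,W,N}
  3. cA    = {S,E}
  4. ckA   = {}
(closed under both — stop)

4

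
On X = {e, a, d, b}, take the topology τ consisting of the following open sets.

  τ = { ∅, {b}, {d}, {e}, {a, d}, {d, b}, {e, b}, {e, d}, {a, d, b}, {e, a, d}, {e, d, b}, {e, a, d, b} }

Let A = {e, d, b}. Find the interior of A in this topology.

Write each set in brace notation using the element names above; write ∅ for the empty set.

interior: largest open inside A is {e, d, b} (from ∅, {e}, {b}, {d}, {e, d}, {e, b}, {d, b}, {e, d, b})

{e, d, b}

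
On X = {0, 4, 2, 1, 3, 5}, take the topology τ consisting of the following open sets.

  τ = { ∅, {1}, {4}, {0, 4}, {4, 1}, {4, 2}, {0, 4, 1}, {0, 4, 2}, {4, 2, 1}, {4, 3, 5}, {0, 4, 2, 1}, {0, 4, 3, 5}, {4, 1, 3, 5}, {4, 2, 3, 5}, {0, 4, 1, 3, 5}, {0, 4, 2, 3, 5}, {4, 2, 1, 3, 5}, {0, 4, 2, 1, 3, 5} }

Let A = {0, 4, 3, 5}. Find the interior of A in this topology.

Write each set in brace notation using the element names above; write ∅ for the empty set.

opens ⊆ A: ∅, {4}, {0, 4}, {4, 3, 5}, {0, 4, 3, 5}; union → int = {0, 4, 3, 5}

{0, 4, 3, 5}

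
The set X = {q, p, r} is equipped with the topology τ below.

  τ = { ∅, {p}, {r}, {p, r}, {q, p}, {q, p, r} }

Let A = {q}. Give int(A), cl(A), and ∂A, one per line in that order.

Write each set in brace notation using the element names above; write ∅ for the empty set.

int(A) = ∅
cl(A)  = {q}
∂A     = {q}

U open, U⊆A: ∅. int(A) = ⋃ = ∅
X∖A={p, r}, int(X∖A)={p, r}, hence cl(A)={q}
∂A: remove int from cl → {q}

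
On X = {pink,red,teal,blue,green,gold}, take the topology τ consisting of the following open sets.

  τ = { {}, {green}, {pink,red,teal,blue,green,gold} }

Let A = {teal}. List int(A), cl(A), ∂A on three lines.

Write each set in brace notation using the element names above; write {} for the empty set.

interior: largest open inside A is {} (from {})
cl via duality: int({pink,red,blue,green,gold}) = {green}, so X∖{green} = {pink,red,teal,blue,gold}
cl∖int = {pink,red,teal,blue,gold}

int(A) = {}
cl(A)  = {pink,red,teal,blue,gold}
∂A     = {pink,red,teal,blue,gold}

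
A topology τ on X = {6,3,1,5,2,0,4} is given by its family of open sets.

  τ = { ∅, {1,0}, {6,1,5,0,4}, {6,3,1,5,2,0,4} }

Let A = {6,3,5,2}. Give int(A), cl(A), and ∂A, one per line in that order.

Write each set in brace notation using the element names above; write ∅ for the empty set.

open subsets of A: ∅; so int(A) = ∅
closure: X∖int(X∖A) = X∖{1,0} = {6,3,5,2,4}
∂A = {6,3,5,2,4} minus ∅ = {6,3,5,2,4}

int(A) = ∅
cl(A)  = {6,3,5,2,4}
∂A     = {6,3,5,2,4}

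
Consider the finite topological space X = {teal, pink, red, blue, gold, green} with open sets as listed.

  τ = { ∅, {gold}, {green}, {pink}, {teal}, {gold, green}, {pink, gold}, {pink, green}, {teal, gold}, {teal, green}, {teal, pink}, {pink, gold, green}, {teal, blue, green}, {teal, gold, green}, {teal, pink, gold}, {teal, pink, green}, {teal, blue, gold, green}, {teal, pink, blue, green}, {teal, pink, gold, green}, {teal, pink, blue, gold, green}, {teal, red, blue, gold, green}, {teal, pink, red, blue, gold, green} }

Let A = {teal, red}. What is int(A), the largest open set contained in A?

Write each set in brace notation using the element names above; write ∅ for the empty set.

{teal}

U open, U⊆A: ∅, {teal}. int(A) = ⋃ = {teal}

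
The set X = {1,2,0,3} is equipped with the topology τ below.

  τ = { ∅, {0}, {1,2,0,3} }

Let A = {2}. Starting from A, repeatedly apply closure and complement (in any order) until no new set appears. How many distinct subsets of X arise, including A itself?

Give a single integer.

6

X∖A={1,0,3}, int(X∖A)={0}, hence cl(A)={1,2,3}
Orbit (k=closure, c=complement):
  1. A     = {2}
  2. kA    = {1,2,3}
  3. cA    = {1,0,3}
  4. ckA   = {0}
  5. kcA   = {1,2,0,3}
  6. ckcA  = ∅
(closed under both — stop)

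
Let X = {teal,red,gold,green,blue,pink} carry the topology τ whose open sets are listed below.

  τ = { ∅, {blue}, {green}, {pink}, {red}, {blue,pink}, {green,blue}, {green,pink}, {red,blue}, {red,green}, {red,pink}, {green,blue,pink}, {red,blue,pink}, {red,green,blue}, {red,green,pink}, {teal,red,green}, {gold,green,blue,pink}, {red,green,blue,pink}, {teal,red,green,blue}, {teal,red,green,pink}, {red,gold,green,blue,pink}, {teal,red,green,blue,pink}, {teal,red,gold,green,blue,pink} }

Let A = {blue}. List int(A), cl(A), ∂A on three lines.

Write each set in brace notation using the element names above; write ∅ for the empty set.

opens ⊆ A: ∅, {blue}; union → int = {blue}
complement {teal,red,gold,green,pink}; its interior {teal,red,green,pink}; cl(A) = X∖{teal,red,green,pink} = {gold,blue}
boundary = {gold,blue} ∖ {blue} = {gold}

int(A) = {blue}
cl(A)  = {gold,blue}
∂A     = {gold}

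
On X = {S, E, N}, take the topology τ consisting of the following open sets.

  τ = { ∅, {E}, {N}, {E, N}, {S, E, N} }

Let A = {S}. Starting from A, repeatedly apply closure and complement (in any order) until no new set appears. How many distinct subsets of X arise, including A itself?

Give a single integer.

4

closure: X∖int(X∖A) = X∖{E, N} = {S}
Let k=closure and c=complement:
  1. A     = {S}
  2. cA    = {E, N}
  3. kcA   = {S, E, N}
  4. ckcA  = ∅
— saturated at 4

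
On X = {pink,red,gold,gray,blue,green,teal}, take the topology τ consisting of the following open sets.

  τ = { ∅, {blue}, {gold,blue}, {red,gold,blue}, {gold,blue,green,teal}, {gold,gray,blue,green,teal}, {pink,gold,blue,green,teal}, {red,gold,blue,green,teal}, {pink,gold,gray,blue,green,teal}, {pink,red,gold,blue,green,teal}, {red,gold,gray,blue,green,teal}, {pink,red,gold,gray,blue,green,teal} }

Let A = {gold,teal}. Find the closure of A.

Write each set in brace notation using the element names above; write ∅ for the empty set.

{pink,red,gold,gray,green,teal}

complement {pink,red,gray,blue,green}; its interior {blue}; cl(A) = X∖{blue} = {pink,red,gold,gray,green,teal}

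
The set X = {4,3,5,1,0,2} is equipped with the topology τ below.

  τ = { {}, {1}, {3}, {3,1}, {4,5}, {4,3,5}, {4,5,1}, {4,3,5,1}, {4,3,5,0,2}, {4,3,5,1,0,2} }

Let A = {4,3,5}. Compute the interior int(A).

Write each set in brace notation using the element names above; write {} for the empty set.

{4,3,5}

U open, U⊆A: {}, {3}, {4,5}, {4,3,5}. int(A) = ⋃ = {4,3,5}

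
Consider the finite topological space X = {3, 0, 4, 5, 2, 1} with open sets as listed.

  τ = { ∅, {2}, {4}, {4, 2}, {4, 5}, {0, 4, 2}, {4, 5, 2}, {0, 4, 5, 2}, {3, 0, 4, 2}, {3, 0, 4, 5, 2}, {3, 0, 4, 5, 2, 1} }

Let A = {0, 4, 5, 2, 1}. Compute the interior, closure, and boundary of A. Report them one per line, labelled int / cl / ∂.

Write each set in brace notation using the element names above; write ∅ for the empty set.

interior: largest open inside A is {0, 4, 5, 2} (from ∅, {4}, {2}, {4, 2}, {4, 5}, {0, 4, 2}, {4, 5, 2}, {0, 4, 5, 2})
cl via duality: int({3}) = ∅, so X∖∅ = {3, 0, 4, 5, 2, 1}
cl∖int = {3, 1}

int(A) = {0, 4, 5, 2}
cl(A)  = {3, 0, 4, 5, 2, 1}
∂A     = {3, 1}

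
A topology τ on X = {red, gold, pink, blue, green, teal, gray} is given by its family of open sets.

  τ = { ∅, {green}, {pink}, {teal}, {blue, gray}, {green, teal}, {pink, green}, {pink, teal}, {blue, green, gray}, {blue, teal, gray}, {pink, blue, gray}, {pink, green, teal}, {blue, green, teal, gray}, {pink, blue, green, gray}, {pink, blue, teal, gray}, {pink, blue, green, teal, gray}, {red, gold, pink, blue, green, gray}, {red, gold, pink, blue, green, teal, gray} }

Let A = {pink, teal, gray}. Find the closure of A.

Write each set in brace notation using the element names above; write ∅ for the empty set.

{red, gold, pink, blue, teal, gray}

cl via duality: int({red, gold, blue, green}) = {green}, so X∖{green} = {red, gold, pink, blue, teal, gray}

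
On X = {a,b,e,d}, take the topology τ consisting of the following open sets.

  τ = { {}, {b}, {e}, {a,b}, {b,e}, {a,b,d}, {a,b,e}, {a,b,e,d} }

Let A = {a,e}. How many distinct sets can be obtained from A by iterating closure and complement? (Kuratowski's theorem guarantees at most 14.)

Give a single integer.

6

cl via duality: int({b,d}) = {b}, so X∖{b} = {a,e,d}
Write k for closure, c for complement:
  1. A     = {a,e}
  2. kA    = {a,e,d}
  3. cA    = {b,d}
  4. ckA   = {b}
  5. kcA   = {a,b,d}
  6. ckcA  = {e}
applying k or c yields no new set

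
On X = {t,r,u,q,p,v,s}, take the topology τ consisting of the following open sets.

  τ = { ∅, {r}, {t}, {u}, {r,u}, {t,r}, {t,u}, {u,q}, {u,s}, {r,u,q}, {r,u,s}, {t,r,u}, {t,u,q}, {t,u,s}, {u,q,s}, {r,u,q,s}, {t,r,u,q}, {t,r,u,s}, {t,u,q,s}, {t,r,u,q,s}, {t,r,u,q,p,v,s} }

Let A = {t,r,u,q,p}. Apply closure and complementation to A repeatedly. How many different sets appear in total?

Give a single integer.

complement {v,s}; its interior ∅; cl(A) = X∖∅ = {t,r,u,q,p,v,s}
With k = closure, c = complement:
  1. A     = {t,r,u,q,p}
  2. kA    = {t,r,u,q,p,v,s}
  3. cA    = {v,s}
  4. ckA   = ∅
  5. kcA   = {p,v,s}
  6. ckcA  = {t,r,u,q}
k, c of each give nothing new

6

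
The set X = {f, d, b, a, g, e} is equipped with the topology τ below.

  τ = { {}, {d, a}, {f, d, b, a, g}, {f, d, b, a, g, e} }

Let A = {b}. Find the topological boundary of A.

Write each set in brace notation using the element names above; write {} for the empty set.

{f, b, g, e}

opens ⊆ A: {}; union → int = {}
complement {f, d, a, g, e}; its interior {d, a}; cl(A) = X∖{d, a} = {f, b, g, e}
boundary = {f, b, g, e} ∖ {} = {f, b, g, e}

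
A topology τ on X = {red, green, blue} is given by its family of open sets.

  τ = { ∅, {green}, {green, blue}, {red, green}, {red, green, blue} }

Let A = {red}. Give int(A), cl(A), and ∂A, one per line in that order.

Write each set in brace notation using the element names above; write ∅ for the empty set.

interior: largest open inside A is ∅ (from ∅)
cl via duality: int({green, blue}) = {green, blue}, so X∖{green, blue} = {red}
cl∖int = {red}

int(A) = ∅
cl(A)  = {red}
∂A     = {red}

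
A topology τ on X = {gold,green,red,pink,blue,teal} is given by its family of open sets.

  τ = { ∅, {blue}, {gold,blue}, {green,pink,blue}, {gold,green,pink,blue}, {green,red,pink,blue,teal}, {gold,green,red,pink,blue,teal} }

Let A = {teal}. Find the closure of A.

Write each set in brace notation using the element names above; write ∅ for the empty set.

{red,teal}

closure: X∖int(X∖A) = X∖{gold,green,pink,blue} = {red,teal}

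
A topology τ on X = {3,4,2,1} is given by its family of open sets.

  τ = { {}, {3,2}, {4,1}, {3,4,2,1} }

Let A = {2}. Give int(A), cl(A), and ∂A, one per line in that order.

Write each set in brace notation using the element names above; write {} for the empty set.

int(A) = {}
cl(A)  = {3,2}
∂A     = {3,2}

opens ⊆ A: {}; union → int = {}
complement {3,4,1}; its interior {4,1}; cl(A) = X∖{4,1} = {3,2}
boundary = {3,2} ∖ {} = {3,2}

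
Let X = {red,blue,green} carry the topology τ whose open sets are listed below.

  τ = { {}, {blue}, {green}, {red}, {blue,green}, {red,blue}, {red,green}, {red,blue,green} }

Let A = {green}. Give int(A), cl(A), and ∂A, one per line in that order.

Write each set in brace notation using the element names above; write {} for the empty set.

int(A) = {green}
cl(A)  = {green}
∂A     = {}

U open, U⊆A: {}, {green}. int(A) = ⋃ = {green}
X∖A={red,blue}, int(X∖A)={red,blue}, hence cl(A)={green}
∂A: remove int from cl → {}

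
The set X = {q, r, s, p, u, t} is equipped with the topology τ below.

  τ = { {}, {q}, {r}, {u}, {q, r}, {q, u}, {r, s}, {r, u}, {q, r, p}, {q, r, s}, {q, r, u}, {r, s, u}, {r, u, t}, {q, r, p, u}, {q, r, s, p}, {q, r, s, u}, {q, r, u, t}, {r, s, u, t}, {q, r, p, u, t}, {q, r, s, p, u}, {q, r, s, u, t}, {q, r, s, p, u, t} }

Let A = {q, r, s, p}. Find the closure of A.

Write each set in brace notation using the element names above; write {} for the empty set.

complement {u, t}; its interior {u}; cl(A) = X∖{u} = {q, r, s, p, t}

{q, r, s, p, t}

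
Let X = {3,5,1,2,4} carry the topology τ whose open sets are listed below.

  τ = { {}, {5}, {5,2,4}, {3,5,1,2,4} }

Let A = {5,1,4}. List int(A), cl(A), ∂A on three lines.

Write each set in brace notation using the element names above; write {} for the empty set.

int(A) = {5}
cl(A)  = {3,5,1,2,4}
∂A     = {3,1,2,4}

opens ⊆ A: {}, {5}; union → int = {5}
complement {3,2}; its interior {}; cl(A) = X∖{} = {3,5,1,2,4}
boundary = {3,5,1,2,4} ∖ {5} = {3,1,2,4}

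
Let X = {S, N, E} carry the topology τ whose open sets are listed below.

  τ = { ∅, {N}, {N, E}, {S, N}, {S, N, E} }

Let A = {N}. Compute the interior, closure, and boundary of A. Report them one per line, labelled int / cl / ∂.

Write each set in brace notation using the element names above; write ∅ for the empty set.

interior: largest open inside A is {N} (from ∅, {N})
cl via duality: int({S, E}) = ∅, so X∖∅ = {S, N, E}
cl∖int = {S, E}

int(A) = {N}
cl(A)  = {S, N, E}
∂A     = {S, E}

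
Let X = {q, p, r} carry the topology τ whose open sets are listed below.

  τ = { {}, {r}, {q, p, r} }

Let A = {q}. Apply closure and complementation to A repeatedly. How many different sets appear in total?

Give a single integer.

6

cl via duality: int({p, r}) = {r}, so X∖{r} = {q, p}
Write k for closure, c for complement:
  1. A     = {q}
  2. kA    = {q, p}
  3. cA    = {p, r}
  4. ckA   = {r}
  5. kcA   = {q, p, r}
  6. ckcA  = {}
applying k or c yields no new set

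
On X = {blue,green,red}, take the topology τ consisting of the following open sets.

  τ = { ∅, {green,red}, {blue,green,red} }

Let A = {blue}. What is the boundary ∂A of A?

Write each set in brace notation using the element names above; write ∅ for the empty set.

{blue}

opens ⊆ A: ∅; union → int = ∅
complement {green,red}; its interior {green,red}; cl(A) = X∖{green,red} = {blue}
boundary = {blue} ∖ ∅ = {blue}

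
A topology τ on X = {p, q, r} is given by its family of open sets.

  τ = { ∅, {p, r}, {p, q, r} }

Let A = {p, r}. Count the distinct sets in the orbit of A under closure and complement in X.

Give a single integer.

X∖A={q}, int(X∖A)=∅, hence cl(A)={p, q, r}
Orbit (k=closure, c=complement):
  1. A     = {p, r}
  2. kA    = {p, q, r}
  3. cA    = {q}
  4. ckA   = ∅
(closed under both — stop)

4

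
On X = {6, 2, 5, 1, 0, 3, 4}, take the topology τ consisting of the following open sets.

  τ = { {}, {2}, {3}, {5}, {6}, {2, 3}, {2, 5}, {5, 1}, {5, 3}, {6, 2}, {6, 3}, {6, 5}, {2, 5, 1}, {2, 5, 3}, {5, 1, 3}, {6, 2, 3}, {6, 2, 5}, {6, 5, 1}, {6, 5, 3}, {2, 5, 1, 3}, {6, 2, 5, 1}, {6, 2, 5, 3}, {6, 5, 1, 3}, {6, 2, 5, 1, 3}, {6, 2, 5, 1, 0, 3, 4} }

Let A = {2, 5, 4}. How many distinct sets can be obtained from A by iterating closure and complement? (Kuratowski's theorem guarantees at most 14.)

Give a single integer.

cl via duality: int({6, 1, 0, 3}) = {6, 3}, so X∖{6, 3} = {2, 5, 1, 0, 4}
Write k for closure, c for complement:
  1. A     = {2, 5, 4}
  2. kA    = {2, 5, 1, 0, 4}
  3. cA    = {6, 1, 0, 3}
  4. ckA   = {6, 3}
  5. kcA   = {6, 1, 0, 3, 4}
  6. kckA  = {6, 0, 3, 4}
  7. ckcA  = {2, 5}
  8. ckckA = {2, 5, 1}
applying k or c yields no new set

8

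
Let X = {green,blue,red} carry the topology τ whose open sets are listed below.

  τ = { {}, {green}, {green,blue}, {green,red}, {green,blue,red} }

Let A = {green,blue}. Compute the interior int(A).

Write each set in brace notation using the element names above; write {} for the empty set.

U open, U⊆A: {}, {green}, {green,blue}. int(A) = ⋃ = {green,blue}

{green,blue}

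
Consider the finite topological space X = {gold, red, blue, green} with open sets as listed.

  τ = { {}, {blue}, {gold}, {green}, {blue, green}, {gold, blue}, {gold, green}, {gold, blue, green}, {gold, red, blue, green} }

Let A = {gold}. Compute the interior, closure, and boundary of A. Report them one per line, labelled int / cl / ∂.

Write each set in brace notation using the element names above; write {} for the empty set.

opens ⊆ A: {}, {gold}; union → int = {gold}
complement {red, blue, green}; its interior {blue, green}; cl(A) = X∖{blue, green} = {gold, red}
boundary = {gold, red} ∖ {gold} = {red}

int(A) = {gold}
cl(A)  = {gold, red}
∂A     = {red}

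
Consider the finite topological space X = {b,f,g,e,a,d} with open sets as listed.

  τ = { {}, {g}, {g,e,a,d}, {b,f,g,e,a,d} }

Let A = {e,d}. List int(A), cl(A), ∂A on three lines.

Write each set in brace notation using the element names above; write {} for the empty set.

interior: largest open inside A is {} (from {})
cl via duality: int({b,f,g,a}) = {g}, so X∖{g} = {b,f,e,a,d}
cl∖int = {b,f,e,a,d}

int(A) = {}
cl(A)  = {b,f,e,a,d}
∂A     = {b,f,e,a,d}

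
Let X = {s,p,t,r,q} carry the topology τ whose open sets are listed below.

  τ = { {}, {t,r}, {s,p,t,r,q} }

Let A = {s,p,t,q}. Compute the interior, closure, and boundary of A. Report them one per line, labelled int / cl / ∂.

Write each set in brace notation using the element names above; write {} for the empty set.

opens ⊆ A: {}; union → int = {}
complement {r}; its interior {}; cl(A) = X∖{} = {s,p,t,r,q}
boundary = {s,p,t,r,q} ∖ {} = {s,p,t,r,q}

int(A) = {}
cl(A)  = {s,p,t,r,q}
∂A     = {s,p,t,r,q}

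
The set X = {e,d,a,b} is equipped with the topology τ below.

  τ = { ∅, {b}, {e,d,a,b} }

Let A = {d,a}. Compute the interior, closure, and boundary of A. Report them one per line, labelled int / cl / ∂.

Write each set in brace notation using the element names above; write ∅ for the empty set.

U open, U⊆A: ∅. int(A) = ⋃ = ∅
X∖A={e,b}, int(X∖A)={b}, hence cl(A)={e,d,a}
∂A: remove int from cl → {e,d,a}

int(A) = ∅
cl(A)  = {e,d,a}
∂A     = {e,d,a}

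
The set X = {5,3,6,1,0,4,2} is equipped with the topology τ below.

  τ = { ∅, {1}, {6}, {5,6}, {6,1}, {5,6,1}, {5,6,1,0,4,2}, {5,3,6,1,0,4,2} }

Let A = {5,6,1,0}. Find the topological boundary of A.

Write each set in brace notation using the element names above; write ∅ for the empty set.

{3,0,4,2}

open subsets of A: ∅, {6}, {1}, {6,1}, {5,6}, {5,6,1}; so int(A) = {5,6,1}
closure: X∖int(X∖A) = X∖∅ = {5,3,6,1,0,4,2}
∂A = {5,3,6,1,0,4,2} minus {5,6,1} = {3,0,4,2}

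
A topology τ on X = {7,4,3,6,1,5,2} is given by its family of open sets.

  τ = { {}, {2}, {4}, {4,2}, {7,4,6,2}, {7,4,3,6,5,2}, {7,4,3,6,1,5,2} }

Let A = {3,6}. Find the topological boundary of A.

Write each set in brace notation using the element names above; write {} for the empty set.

U open, U⊆A: {}. int(A) = ⋃ = {}
X∖A={7,4,1,5,2}, int(X∖A)={4,2}, hence cl(A)={7,3,6,1,5}
∂A: remove int from cl → {7,3,6,1,5}

{7,3,6,1,5}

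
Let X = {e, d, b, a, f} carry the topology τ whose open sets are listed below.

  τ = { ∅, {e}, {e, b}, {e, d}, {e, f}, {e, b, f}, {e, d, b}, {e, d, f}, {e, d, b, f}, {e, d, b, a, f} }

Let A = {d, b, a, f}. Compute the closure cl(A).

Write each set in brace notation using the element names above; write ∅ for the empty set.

X∖A={e}, int(X∖A)={e}, hence cl(A)={d, b, a, f}

{d, b, a, f}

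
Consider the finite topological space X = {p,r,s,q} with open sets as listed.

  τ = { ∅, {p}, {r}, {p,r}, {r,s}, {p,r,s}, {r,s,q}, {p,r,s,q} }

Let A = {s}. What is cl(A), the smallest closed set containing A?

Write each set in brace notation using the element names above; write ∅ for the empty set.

closure: X∖int(X∖A) = X∖{p,r} = {s,q}

{s,q}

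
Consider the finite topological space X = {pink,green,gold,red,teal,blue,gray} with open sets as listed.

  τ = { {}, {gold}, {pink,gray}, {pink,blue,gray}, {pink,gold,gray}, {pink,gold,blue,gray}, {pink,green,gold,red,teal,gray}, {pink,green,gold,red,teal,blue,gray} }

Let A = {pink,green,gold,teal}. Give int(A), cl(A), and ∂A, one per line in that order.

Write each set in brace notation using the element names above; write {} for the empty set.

interior: largest open inside A is {gold} (from {}, {gold})
cl via duality: int({red,blue,gray}) = {}, so X∖{} = {pink,green,gold,red,teal,blue,gray}
cl∖int = {pink,green,red,teal,blue,gray}

int(A) = {gold}
cl(A)  = {pink,green,gold,red,teal,blue,gray}
∂A     = {pink,green,red,teal,blue,gray}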